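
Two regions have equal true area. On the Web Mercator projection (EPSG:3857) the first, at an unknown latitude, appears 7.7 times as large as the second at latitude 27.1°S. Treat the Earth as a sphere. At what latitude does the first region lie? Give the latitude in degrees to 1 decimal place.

71.3°

On Mercator, (apparent₁)/(apparent₂) = sec²φ₁ / sec²φ₂ when true areas are equal.
cos²φ₂ / cos²φ₁ = 7.7  ⇒  cos φ₁ = cos 27.1° / √7.7 = 0.8902/2.775 = 0.3208.
φ₁ = arccos(0.3208) ≈ 71.3°.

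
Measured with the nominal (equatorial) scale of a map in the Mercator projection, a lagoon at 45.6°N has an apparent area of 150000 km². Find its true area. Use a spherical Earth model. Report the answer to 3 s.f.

73400 km²

Mercator is conformal, so the point scale is isotropic: h = k = sec φ = 1/cos φ.
Areal scale = k² = sec²φ = 1/cos²(45.6°) = 1/0.6997² = 2.043.
True area = apparent / (areal scale) = 150000 / 2.043 ≈ 73400 km².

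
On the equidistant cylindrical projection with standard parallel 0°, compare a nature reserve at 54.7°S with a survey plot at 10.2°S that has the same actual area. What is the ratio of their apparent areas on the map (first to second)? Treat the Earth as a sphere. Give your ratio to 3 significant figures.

1.70

For the equirectangular projection with φ₀ = 0 (plate carrée), h = 1 along meridians and k = sec φ along parallels.
Areal scale at 54.7°: h·k = 1.000 × 1.731 = 1.731.
Areal scale at 10.2°: h·k = 1.000 × 1.016 = 1.016.
Ratio = 1.731/1.016 ≈ 1.70.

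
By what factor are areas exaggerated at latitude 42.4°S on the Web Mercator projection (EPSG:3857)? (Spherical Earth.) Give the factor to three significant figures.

1.83

For Mercator, h = k = sec φ (a conformal cylindrical projection has a single point scale, 1/cos φ).
Areal scale = k² = sec²φ = 1/cos²(42.4°) = 1/0.7385² = 1.834.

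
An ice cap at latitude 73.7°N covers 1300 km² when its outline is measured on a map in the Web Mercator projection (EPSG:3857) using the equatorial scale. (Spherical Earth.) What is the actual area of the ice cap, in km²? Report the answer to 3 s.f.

102 km²

Mercator is conformal, so the point scale is isotropic: h = k = sec φ = 1/cos φ.
Areal scale = k² = sec²φ = 1/cos²(73.7°) = 1/0.2807² = 12.69.
True area = apparent / (areal scale) = 1300 / 12.69 ≈ 102 km².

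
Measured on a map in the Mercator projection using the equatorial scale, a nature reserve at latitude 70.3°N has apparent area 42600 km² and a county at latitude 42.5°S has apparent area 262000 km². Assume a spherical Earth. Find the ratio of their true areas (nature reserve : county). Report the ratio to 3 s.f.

0.0340

Mercator's areal exaggeration is sec²φ; hence true area = (apparent area) · cos²φ.
True area of nature reserve: 42600 × cos²(70.3°) = 42600 × 0.1136 = 4841 km².
True area of county: 262000 × cos²(42.5°) = 262000 × 0.5436 = 142400 km².
Ratio = 4841 / 142400 ≈ 0.0340.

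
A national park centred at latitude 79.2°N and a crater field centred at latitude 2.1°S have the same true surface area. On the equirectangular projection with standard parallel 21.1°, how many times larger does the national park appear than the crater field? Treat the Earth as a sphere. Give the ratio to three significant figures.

With standard parallel φ₀ = 21.1°, the equirectangular projection gives x = Rλ cos φ₀, y = Rφ, so h = 1 and k = cos 21.1° / cos φ.
Areal scale at 79.2°: h·k = 1.000 × 4.979 = 4.979.
Areal scale at 2.1°: h·k = 1.000 × 0.9336 = 0.9336.
Ratio = 4.979/0.9336 ≈ 5.33.

5.33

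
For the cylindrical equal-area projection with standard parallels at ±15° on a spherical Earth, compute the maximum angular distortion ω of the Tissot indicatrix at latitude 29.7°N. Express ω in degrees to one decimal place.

12.1°

For cylindrical equal-area with standard parallel φ₀, h = cos φ / cos φ₀ and k = cos φ₀ / cos φ, so h·k = 1.
At 29.7°: h = 0.8993, k = 1.112; principal scales a = 1.112, b = 0.8993.
sin(ω/2) = (a − b)/(a + b) = 0.2127/2.011 = 0.1058, so ω = 2 arcsin(0.1058) ≈ 12.1°.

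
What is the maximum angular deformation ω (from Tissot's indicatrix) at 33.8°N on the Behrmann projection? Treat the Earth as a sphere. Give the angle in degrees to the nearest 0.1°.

Behrmann is a cylindrical equal-area projection with standard parallels at ±30°. A cylindrical equal-area projection with standard parallel φ₀ has meridian scale h = cos φ / cos φ₀ and parallel scale k = cos φ₀ / cos φ (so areas are preserved, h·k = 1).
At 33.8°: h = 0.9595, k = 1.042; principal scales a = 1.042, b = 0.9595.
sin(ω/2) = (a − b)/(a + b) = 0.08263/2.002 = 0.04128, so ω = 2 arcsin(0.04128) ≈ 4.7°.

4.7°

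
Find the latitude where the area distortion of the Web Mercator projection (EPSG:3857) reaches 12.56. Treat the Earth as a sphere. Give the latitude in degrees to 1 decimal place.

73.6°

Mercator areal scale is sec²φ.
sec²φ = 12.56  ⇒  cos²φ = 0.07962  ⇒  cos φ = 0.2822.
φ = arccos(0.2822) ≈ 73.6°.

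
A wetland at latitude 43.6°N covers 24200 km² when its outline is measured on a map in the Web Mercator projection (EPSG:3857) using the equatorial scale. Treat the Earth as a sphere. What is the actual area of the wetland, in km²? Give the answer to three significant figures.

12700 km²

Mercator is conformal, so the point scale is isotropic: h = k = sec φ = 1/cos φ.
Areal scale = k² = sec²φ = 1/cos²(43.6°) = 1/0.7242² = 1.907.
True area = apparent / (areal scale) = 24200 / 1.907 ≈ 12700 km².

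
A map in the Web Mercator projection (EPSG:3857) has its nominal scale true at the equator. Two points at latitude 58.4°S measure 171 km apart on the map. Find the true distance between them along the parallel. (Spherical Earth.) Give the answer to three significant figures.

89.6 km

The Mercator projection is conformal; its linear scale factor is the same in every direction and equals sec φ = 1/cos φ.
Along the parallel at 58.4°, map distances are exaggerated by k = sec 58.4° = 1.908.
True distance = 171 / 1.908 = 171 × cos 58.4° ≈ 89.6 km.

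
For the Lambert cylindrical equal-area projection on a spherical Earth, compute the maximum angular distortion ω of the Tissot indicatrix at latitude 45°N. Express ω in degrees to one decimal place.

The Lambert cylindrical equal-area projection is the cylindrical equal-area projection with its standard parallel at the equator (φ₀ = 0). Cylindrical equal-area (φ₀ = 0°): h = cos φ / cos 0° along meridians, k = cos 0° / cos φ along parallels; h·k = 1.
At 45°: h = 0.7071, k = 1.414; principal scales a = 1.414, b = 0.7071.
sin(ω/2) = (a − b)/(a + b) = 0.7071/2.121 = 0.3333, so ω = 2 arcsin(0.3333) ≈ 38.9°.

38.9°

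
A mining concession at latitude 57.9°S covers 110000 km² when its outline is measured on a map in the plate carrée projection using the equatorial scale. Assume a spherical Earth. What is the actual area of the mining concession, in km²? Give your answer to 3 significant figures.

For the equirectangular projection with φ₀ = 0 (plate carrée), h = 1 along meridians and k = sec φ along parallels.
Areal scale = h·k = 1 × sec φ; at 57.9°, h = 1.000, k = 1.882, so h·k = 1.882.
True area = apparent / (areal scale) = 110000 / 1.882 ≈ 58500 km².

58500 km²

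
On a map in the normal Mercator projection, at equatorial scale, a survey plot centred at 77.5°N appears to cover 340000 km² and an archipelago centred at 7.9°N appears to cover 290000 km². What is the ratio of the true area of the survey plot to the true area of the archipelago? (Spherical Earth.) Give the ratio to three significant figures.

0.0560

Mercator's areal exaggeration is sec²φ; hence true area = (apparent area) · cos²φ.
True area of survey plot: 340000 × cos²(77.5°) = 340000 × 0.04685 = 15930 km².
True area of archipelago: 290000 × cos²(7.9°) = 290000 × 0.9811 = 284500 km².
Ratio = 15930 / 284500 ≈ 0.0560.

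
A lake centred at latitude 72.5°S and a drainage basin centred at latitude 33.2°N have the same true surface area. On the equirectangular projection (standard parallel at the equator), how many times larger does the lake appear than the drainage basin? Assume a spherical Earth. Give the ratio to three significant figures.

In the plate carrée (x = Rλ, y = Rφ), meridians are true-scale (h = 1) and parallels are stretched by k = sec φ.
Areal scale at 72.5°: h·k = 1.000 × 3.326 = 3.326.
Areal scale at 33.2°: h·k = 1.000 × 1.195 = 1.195.
Ratio = 3.326/1.195 ≈ 2.78.

2.78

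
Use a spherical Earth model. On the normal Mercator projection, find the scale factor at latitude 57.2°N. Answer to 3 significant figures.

The Mercator projection is conformal; its linear scale factor is the same in every direction and equals sec φ = 1/cos φ.
k = 1/cos 57.2° = 1/0.5417 = 1.846.

1.85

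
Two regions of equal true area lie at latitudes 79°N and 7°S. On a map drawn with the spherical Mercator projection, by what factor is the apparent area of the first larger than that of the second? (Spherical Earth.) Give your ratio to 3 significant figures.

27.1

Mercator is conformal with k = sec φ, so areal scale = k² = sec²φ.
At 79°: sec²(79°) = 1/0.1908² = 27.47.
At 7°: sec²(7°) = 1/0.9925² = 1.015.
Ratio = 27.47/1.015 = cos²(7°)/cos²(79°) ≈ 27.1.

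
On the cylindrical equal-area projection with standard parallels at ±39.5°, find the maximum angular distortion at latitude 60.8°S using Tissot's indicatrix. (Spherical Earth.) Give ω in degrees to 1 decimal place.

A cylindrical equal-area projection with standard parallel φ₀ has meridian scale h = cos φ / cos φ₀ and parallel scale k = cos φ₀ / cos φ (so areas are preserved, h·k = 1).
At 60.8°: h = 0.6323, k = 1.582; principal scales a = 1.582, b = 0.6323.
sin(ω/2) = (a − b)/(a + b) = 0.9494/2.214 = 0.4288, so ω = 2 arcsin(0.4288) ≈ 50.8°.

50.8°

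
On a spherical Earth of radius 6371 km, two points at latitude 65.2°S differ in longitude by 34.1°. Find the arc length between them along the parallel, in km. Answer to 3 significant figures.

1590 km

Arc length along a parallel = R cos φ · Δλ (with Δλ in radians).
= 6371 × cos 65.2° × (34.1° × π/180) = 6371 × 0.4195 × 0.5952 ≈ 1590 km.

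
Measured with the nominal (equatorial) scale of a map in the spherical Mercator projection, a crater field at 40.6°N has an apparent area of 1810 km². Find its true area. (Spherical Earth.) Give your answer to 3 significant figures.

The Mercator projection is conformal; its linear scale factor is the same in every direction and equals sec φ = 1/cos φ.
Areal scale = k² = sec²φ = 1/cos²(40.6°) = 1/0.7593² = 1.735.
True area = apparent / (areal scale) = 1810 / 1.735 ≈ 1040 km².

1040 km²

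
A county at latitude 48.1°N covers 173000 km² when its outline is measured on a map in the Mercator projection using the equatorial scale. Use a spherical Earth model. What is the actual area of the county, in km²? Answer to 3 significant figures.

The Mercator projection is conformal; its linear scale factor is the same in every direction and equals sec φ = 1/cos φ.
Areal scale = k² = sec²φ = 1/cos²(48.1°) = 1/0.6678² = 2.242.
True area = apparent / (areal scale) = 173000 / 2.242 ≈ 77200 km².

77200 km²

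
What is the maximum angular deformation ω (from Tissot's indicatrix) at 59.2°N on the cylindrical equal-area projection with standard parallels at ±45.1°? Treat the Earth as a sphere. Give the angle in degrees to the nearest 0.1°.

A cylindrical equal-area projection with standard parallel φ₀ has meridian scale h = cos φ / cos φ₀ and parallel scale k = cos φ₀ / cos φ (so areas are preserved, h·k = 1).
At 59.2°: h = 0.7254, k = 1.379; principal scales a = 1.379, b = 0.7254.
sin(ω/2) = (a − b)/(a + b) = 0.6531/2.104 = 0.3104, so ω = 2 arcsin(0.3104) ≈ 36.2°.

36.2°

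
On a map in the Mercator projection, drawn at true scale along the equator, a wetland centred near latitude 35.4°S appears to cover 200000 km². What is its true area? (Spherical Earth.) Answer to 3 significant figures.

Mercator is conformal, so the point scale is isotropic: h = k = sec φ = 1/cos φ.
Areal scale = k² = sec²φ = 1/cos²(35.4°) = 1/0.8151² = 1.505.
True area = apparent / (areal scale) = 200000 / 1.505 ≈ 133000 km².

133000 km²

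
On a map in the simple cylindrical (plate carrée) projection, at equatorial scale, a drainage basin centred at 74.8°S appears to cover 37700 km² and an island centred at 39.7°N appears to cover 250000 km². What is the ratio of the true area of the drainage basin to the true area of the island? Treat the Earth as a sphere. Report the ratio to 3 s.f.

0.0514

Plate carrée has h = 1 and k = sec φ, giving areal scale sec φ; true area = (apparent area) · cos φ.
True area of drainage basin: 37700 × cos(74.8°) = 37700 × 0.2622 = 9885 km².
True area of island: 250000 × cos(39.7°) = 250000 × 0.7694 = 192300 km².
Ratio = 9885 / 192300 ≈ 0.0514.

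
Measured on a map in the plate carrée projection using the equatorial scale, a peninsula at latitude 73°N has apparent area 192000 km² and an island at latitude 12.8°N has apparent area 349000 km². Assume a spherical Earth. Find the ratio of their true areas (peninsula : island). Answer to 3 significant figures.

On the plate carrée, areal scale = h·k = 1 × sec φ, so true area = apparent × cos φ.
True area of peninsula: 192000 × cos(73°) = 192000 × 0.2924 = 56140 km².
True area of island: 349000 × cos(12.8°) = 349000 × 0.9751 = 340300 km².
Ratio = 56140 / 340300 ≈ 0.165.

0.165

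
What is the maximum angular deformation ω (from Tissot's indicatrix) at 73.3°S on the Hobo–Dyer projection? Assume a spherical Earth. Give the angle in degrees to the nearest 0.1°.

The Hobo–Dyer projection is cylindrical equal-area with φ₀ = 37.5°. A cylindrical equal-area projection with standard parallel φ₀ has meridian scale h = cos φ / cos φ₀ and parallel scale k = cos φ₀ / cos φ (so areas are preserved, h·k = 1).
At 73.3°: h = 0.3622, k = 2.761; principal scales a = 2.761, b = 0.3622.
sin(ω/2) = (a − b)/(a + b) = 2.399/3.123 = 0.7680, so ω = 2 arcsin(0.7680) ≈ 100.4°.

100.4°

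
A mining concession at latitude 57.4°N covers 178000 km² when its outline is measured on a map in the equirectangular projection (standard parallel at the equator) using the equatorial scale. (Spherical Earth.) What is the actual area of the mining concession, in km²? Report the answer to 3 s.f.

95900 km²

Plate carrée maps x = Rλ, y = Rφ. The meridian scale is h = 1 and the parallel scale is k = 1/cos φ = sec φ.
Areal scale = h·k = 1 × sec φ; at 57.4°, h = 1.000, k = 1.856, so h·k = 1.856.
True area = apparent / (areal scale) = 178000 / 1.856 ≈ 95900 km².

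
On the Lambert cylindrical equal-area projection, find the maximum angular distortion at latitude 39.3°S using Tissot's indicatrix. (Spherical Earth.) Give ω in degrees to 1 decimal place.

29.1°

The Lambert cylindrical equal-area projection is the cylindrical equal-area projection with its standard parallel at the equator (φ₀ = 0). For cylindrical equal-area with standard parallel φ₀, h = cos φ / cos φ₀ and k = cos φ₀ / cos φ, so h·k = 1.
At 39.3°: h = 0.7738, k = 1.292; principal scales a = 1.292, b = 0.7738.
sin(ω/2) = (a − b)/(a + b) = 0.5184/2.066 = 0.2509, so ω = 2 arcsin(0.2509) ≈ 29.1°.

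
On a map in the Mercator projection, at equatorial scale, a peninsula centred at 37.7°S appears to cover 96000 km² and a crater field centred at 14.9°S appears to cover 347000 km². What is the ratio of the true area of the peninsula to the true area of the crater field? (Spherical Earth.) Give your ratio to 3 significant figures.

0.185

Since Mercator area scale is 1/cos²φ, the true area equals the apparent area multiplied by cos²φ.
True area of peninsula: 96000 × cos²(37.7°) = 96000 × 0.6260 = 60100 km².
True area of crater field: 347000 × cos²(14.9°) = 347000 × 0.9339 = 324100 km².
Ratio = 60100 / 324100 ≈ 0.185.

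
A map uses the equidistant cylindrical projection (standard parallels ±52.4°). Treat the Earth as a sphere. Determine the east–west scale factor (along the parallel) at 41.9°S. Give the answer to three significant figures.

The equidistant cylindrical projection with φ₀ = 52.4° has h = 1 (meridians true) and k = cos φ₀ / cos φ along parallels.
k = cos 52.4° / cos 41.9° = 0.6101/0.7443 = 0.8197.

0.820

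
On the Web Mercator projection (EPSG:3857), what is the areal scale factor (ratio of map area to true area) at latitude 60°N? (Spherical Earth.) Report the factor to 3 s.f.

Mercator is conformal, so the point scale is isotropic: h = k = sec φ = 1/cos φ.
Areal scale = k² = sec²φ = 1/cos²(60°) = 1/0.5000² = 4.000.

4.00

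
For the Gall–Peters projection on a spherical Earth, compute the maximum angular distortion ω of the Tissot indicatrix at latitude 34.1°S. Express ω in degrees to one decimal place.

The Gall–Peters projection is cylindrical equal-area with φ₀ = 45°. For cylindrical equal-area with standard parallel φ₀, h = cos φ / cos φ₀ and k = cos φ₀ / cos φ, so h·k = 1.
At 34.1°: h = 1.171, k = 0.8539; principal scales a = 1.171, b = 0.8539.
sin(ω/2) = (a − b)/(a + b) = 0.3171/2.025 = 0.1566, so ω = 2 arcsin(0.1566) ≈ 18.0°.

18.0°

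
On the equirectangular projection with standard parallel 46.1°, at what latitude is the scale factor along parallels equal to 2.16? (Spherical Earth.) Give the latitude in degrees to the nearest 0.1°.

The equidistant cylindrical projection with φ₀ = 46.1° has h = 1 (meridians true) and k = cos φ₀ / cos φ along parallels.
k = cos φ₀ / cos φ = 2.16  ⇒  cos φ = cos 46.1° / 2.16 = 0.3210.
φ = arccos(0.3210) ≈ 71.3°.

71.3°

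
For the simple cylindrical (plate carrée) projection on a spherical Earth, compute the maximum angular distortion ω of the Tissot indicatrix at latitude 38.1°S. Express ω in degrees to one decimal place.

Plate carrée maps x = Rλ, y = Rφ. The meridian scale is h = 1 and the parallel scale is k = 1/cos φ = sec φ.
At 38.1°: h = 1.000, k = 1.271; principal scales a = 1.271, b = 1.000.
sin(ω/2) = (a − b)/(a + b) = 0.2708/2.271 = 0.1192, so ω = 2 arcsin(0.1192) ≈ 13.7°.

13.7°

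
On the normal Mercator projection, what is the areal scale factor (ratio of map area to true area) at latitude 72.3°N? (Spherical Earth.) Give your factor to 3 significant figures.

10.8

For Mercator, h = k = sec φ (a conformal cylindrical projection has a single point scale, 1/cos φ).
Areal scale = k² = sec²φ = 1/cos²(72.3°) = 1/0.3040² = 10.82.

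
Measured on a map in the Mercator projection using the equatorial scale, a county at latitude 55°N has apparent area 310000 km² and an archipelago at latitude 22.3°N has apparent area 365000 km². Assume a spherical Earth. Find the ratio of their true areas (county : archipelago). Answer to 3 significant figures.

On Mercator the areal scale is sec²φ, so true area = apparent × cos²φ.
True area of county: 310000 × cos²(55°) = 310000 × 0.3290 = 102000 km².
True area of archipelago: 365000 × cos²(22.3°) = 365000 × 0.8560 = 312400 km².
Ratio = 102000 / 312400 ≈ 0.326.

0.326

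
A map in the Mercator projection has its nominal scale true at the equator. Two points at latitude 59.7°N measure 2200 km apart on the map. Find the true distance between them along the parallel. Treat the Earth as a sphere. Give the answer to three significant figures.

Mercator is conformal, so the point scale is isotropic: h = k = sec φ = 1/cos φ.
Along the parallel at 59.7°, map distances are exaggerated by k = sec 59.7° = 1.982.
True distance = 2200 / 1.982 = 2200 × cos 59.7° ≈ 1110 km.

1110 km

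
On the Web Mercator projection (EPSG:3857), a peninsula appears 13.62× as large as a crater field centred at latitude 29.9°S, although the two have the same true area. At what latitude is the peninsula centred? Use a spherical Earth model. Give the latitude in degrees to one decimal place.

76.4°

Mercator areal scale is sec²φ, so apparent-area ratio = sec²φ₁ / sec²φ₂ = cos²φ₂ / cos²φ₁.
cos²φ₂ / cos²φ₁ = 13.62  ⇒  cos φ₁ = cos 29.9° / √13.62 = 0.8669/3.691 = 0.2349.
φ₁ = arccos(0.2349) ≈ 76.4°.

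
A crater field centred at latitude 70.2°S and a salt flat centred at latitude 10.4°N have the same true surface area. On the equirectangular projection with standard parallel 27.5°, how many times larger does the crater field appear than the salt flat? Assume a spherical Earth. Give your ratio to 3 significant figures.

2.90

The equidistant cylindrical projection with φ₀ = 27.5° has h = 1 (meridians true) and k = cos φ₀ / cos φ along parallels.
Areal scale at 70.2°: h·k = 1.000 × 2.619 = 2.619.
Areal scale at 10.4°: h·k = 1.000 × 0.9018 = 0.9018.
Ratio = 2.619/0.9018 ≈ 2.90.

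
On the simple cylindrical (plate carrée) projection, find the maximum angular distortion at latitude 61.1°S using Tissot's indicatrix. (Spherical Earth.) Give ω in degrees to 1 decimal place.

40.8°

For the equirectangular projection with φ₀ = 0 (plate carrée), h = 1 along meridians and k = sec φ along parallels.
At 61.1°: h = 1.000, k = 2.069; principal scales a = 2.069, b = 1.000.
sin(ω/2) = (a − b)/(a + b) = 1.069/3.069 = 0.3484, so ω = 2 arcsin(0.3484) ≈ 40.8°.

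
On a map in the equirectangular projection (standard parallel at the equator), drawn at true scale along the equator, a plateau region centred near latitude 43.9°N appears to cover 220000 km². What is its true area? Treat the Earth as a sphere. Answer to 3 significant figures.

159000 km²

Plate carrée maps x = Rλ, y = Rφ. The meridian scale is h = 1 and the parallel scale is k = 1/cos φ = sec φ.
Areal scale = h·k = 1 × sec φ; at 43.9°, h = 1.000, k = 1.388, so h·k = 1.388.
True area = apparent / (areal scale) = 220000 / 1.388 ≈ 159000 km².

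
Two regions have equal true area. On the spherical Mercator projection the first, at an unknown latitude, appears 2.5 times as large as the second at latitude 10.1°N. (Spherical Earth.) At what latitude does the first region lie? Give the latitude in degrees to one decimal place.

51.5°

On Mercator, (apparent₁)/(apparent₂) = sec²φ₁ / sec²φ₂ when true areas are equal.
cos²φ₂ / cos²φ₁ = 2.5  ⇒  cos φ₁ = cos 10.1° / √2.5 = 0.9845/1.581 = 0.6227.
φ₁ = arccos(0.6227) ≈ 51.5°.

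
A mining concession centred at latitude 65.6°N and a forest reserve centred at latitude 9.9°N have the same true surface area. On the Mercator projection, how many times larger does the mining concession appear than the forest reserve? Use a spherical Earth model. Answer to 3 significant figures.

Mercator areal scale is sec²φ.
At 65.6°: sec²(65.6°) = 1/0.4131² = 5.860.
At 9.9°: sec²(9.9°) = 1/0.9851² = 1.030.
Ratio = 5.860/1.030 = cos²(9.9°)/cos²(65.6°) ≈ 5.69.

5.69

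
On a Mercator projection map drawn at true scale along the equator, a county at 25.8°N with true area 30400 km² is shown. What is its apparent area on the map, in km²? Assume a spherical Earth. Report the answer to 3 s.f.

37500 km²

For Mercator, h = k = sec φ (a conformal cylindrical projection has a single point scale, 1/cos φ).
Areal scale = k² = sec²φ = 1/cos²(25.8°) = 1/0.9003² = 1.234.
Apparent area = 30400 × 1.234 ≈ 37500 km².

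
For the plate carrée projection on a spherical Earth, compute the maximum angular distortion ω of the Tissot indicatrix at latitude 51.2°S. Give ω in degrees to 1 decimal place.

26.5°

Plate carrée maps x = Rλ, y = Rφ. The meridian scale is h = 1 and the parallel scale is k = 1/cos φ = sec φ.
At 51.2°: h = 1.000, k = 1.596; principal scales a = 1.596, b = 1.000.
sin(ω/2) = (a − b)/(a + b) = 0.5959/2.596 = 0.2296, so ω = 2 arcsin(0.2296) ≈ 26.5°.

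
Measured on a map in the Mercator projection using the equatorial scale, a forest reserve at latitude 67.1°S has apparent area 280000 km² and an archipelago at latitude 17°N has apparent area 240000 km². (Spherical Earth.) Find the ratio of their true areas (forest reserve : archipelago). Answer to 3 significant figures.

Since Mercator area scale is 1/cos²φ, the true area equals the apparent area multiplied by cos²φ.
True area of forest reserve: 280000 × cos²(67.1°) = 280000 × 0.1514 = 42400 km².
True area of archipelago: 240000 × cos²(17°) = 240000 × 0.9145 = 219500 km².
Ratio = 42400 / 219500 ≈ 0.193.

0.193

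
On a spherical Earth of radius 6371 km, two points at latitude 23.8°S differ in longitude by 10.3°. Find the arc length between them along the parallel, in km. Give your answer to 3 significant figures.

1050 km

Arc length along a parallel = R cos φ · Δλ (with Δλ in radians).
= 6371 × cos 23.8° × (10.3° × π/180) = 6371 × 0.9150 × 0.1798 ≈ 1050 km.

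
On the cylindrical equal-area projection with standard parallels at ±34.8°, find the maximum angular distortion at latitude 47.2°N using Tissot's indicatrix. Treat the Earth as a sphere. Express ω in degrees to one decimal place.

21.6°

Cylindrical equal-area (φ₀ = 34.8°): h = cos φ / cos 34.8° along meridians, k = cos 34.8° / cos φ along parallels; h·k = 1.
At 47.2°: h = 0.8274, k = 1.209; principal scales a = 1.209, b = 0.8274.
sin(ω/2) = (a − b)/(a + b) = 0.3811/2.036 = 0.1872, so ω = 2 arcsin(0.1872) ≈ 21.6°.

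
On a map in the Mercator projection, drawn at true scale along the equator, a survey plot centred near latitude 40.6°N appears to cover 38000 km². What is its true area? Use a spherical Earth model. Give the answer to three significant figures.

The Mercator projection is conformal; its linear scale factor is the same in every direction and equals sec φ = 1/cos φ.
Areal scale = k² = sec²φ = 1/cos²(40.6°) = 1/0.7593² = 1.735.
True area = apparent / (areal scale) = 38000 / 1.735 ≈ 21900 km².

21900 km²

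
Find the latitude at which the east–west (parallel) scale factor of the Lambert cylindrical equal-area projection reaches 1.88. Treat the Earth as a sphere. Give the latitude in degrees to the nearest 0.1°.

The Lambert cylindrical equal-area projection is the cylindrical equal-area projection with its standard parallel at the equator (φ₀ = 0). For cylindrical equal-area with standard parallel φ₀, h = cos φ / cos φ₀ and k = cos φ₀ / cos φ, so h·k = 1.
k = cos φ₀ / cos φ = 1.88  ⇒  cos φ = cos 0° / 1.88 = 0.5319.
φ = arccos(0.5319) ≈ 57.9°.

57.9°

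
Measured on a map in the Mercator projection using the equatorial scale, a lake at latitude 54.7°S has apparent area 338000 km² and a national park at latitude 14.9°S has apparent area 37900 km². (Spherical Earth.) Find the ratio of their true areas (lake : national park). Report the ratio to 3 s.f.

On Mercator the areal scale is sec²φ, so true area = apparent × cos²φ.
True area of lake: 338000 × cos²(54.7°) = 338000 × 0.3339 = 112900 km².
True area of national park: 37900 × cos²(14.9°) = 37900 × 0.9339 = 35390 km².
Ratio = 112900 / 35390 ≈ 3.19.

3.19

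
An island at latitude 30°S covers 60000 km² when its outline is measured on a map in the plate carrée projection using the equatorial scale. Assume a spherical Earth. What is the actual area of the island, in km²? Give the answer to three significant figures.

In the plate carrée (x = Rλ, y = Rφ), meridians are true-scale (h = 1) and parallels are stretched by k = sec φ.
Areal scale = h·k = 1 × sec φ; at 30°, h = 1.000, k = 1.155, so h·k = 1.155.
True area = apparent / (areal scale) = 60000 / 1.155 ≈ 52000 km².

52000 km²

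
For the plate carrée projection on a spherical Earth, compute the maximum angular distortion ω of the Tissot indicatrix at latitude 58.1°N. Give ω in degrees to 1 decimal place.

Plate carrée maps x = Rλ, y = Rφ. The meridian scale is h = 1 and the parallel scale is k = 1/cos φ = sec φ.
At 58.1°: h = 1.000, k = 1.892; principal scales a = 1.892, b = 1.000.
sin(ω/2) = (a − b)/(a + b) = 0.8924/2.892 = 0.3085, so ω = 2 arcsin(0.3085) ≈ 35.9°.

35.9°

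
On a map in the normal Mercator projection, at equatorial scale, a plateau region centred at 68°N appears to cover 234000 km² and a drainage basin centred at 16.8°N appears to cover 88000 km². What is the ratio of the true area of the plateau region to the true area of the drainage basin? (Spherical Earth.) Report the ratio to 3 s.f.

0.407

On Mercator the areal scale is sec²φ, so true area = apparent × cos²φ.
True area of plateau region: 234000 × cos²(68°) = 234000 × 0.1403 = 32840 km².
True area of drainage basin: 88000 × cos²(16.8°) = 88000 × 0.9165 = 80650 km².
Ratio = 32840 / 80650 ≈ 0.407.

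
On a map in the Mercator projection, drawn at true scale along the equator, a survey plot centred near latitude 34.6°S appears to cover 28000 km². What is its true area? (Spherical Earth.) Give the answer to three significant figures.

19000 km²

For Mercator, h = k = sec φ (a conformal cylindrical projection has a single point scale, 1/cos φ).
Areal scale = k² = sec²φ = 1/cos²(34.6°) = 1/0.8231² = 1.476.
True area = apparent / (areal scale) = 28000 / 1.476 ≈ 19000 km².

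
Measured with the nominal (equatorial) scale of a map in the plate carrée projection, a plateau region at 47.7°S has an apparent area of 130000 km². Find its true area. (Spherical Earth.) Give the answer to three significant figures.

For the equirectangular projection with φ₀ = 0 (plate carrée), h = 1 along meridians and k = sec φ along parallels.
Areal scale = h·k = 1 × sec φ; at 47.7°, h = 1.000, k = 1.486, so h·k = 1.486.
True area = apparent / (areal scale) = 130000 / 1.486 ≈ 87500 km².

87500 km²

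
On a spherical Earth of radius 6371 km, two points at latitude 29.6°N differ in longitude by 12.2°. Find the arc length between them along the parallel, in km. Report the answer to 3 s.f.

Arc length along a parallel = R cos φ · Δλ (with Δλ in radians).
= 6371 × cos 29.6° × (12.2° × π/180) = 6371 × 0.8695 × 0.2129 ≈ 1180 km.

1180 km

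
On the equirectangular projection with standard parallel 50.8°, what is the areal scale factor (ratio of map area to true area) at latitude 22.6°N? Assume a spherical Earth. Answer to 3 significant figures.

With standard parallel φ₀ = 50.8°, the equirectangular projection gives x = Rλ cos φ₀, y = Rφ, so h = 1 and k = cos 50.8° / cos φ.
Areal scale = h·k = 1 × cos φ₀ / cos φ; at 22.6°, h = 1.000, k = 0.6846, so h·k = 0.6846.

0.685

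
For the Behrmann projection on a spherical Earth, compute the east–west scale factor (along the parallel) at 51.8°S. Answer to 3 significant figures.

1.40

The Behrmann projection is cylindrical equal-area with φ₀ = 30°. A cylindrical equal-area projection with standard parallel φ₀ has meridian scale h = cos φ / cos φ₀ and parallel scale k = cos φ₀ / cos φ (so areas are preserved, h·k = 1).
k = cos 30° / cos 51.8° = 0.8660/0.6184 = 1.400.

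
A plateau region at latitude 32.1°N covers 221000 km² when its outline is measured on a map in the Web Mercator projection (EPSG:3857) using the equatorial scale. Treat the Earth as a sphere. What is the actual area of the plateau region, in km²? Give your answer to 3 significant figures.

159000 km²

For Mercator, h = k = sec φ (a conformal cylindrical projection has a single point scale, 1/cos φ).
Areal scale = k² = sec²φ = 1/cos²(32.1°) = 1/0.8471² = 1.394.
True area = apparent / (areal scale) = 221000 / 1.394 ≈ 159000 km².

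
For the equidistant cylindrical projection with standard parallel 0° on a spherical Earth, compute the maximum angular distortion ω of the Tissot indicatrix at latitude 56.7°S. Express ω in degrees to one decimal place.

For the equirectangular projection with φ₀ = 0 (plate carrée), h = 1 along meridians and k = sec φ along parallels.
At 56.7°: h = 1.000, k = 1.821; principal scales a = 1.821, b = 1.000.
sin(ω/2) = (a − b)/(a + b) = 0.8214/2.821 = 0.2911, so ω = 2 arcsin(0.2911) ≈ 33.9°.

33.9°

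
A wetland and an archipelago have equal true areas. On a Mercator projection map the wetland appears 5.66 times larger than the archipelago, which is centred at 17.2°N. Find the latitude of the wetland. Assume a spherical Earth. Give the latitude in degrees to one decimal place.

66.3°

For equal true areas on Mercator, apparent areas scale as sec²φ, so the ratio is cos²φ₂ / cos²φ₁.
cos²φ₂ / cos²φ₁ = 5.66  ⇒  cos φ₁ = cos 17.2° / √5.66 = 0.9553/2.379 = 0.4015.
φ₁ = arccos(0.4015) ≈ 66.3°.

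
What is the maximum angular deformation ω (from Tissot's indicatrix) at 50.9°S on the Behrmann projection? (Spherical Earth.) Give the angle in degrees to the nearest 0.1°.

Behrmann is a cylindrical equal-area projection with standard parallels at ±30°. A cylindrical equal-area projection with standard parallel φ₀ has meridian scale h = cos φ / cos φ₀ and parallel scale k = cos φ₀ / cos φ (so areas are preserved, h·k = 1).
At 50.9°: h = 0.7282, k = 1.373; principal scales a = 1.373, b = 0.7282.
sin(ω/2) = (a − b)/(a + b) = 0.6449/2.101 = 0.3069, so ω = 2 arcsin(0.3069) ≈ 35.7°.

35.7°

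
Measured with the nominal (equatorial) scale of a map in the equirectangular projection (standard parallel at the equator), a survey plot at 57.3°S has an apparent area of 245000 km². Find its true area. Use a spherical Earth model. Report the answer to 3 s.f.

132000 km²

For the equirectangular projection with φ₀ = 0 (plate carrée), h = 1 along meridians and k = sec φ along parallels.
Areal scale = h·k = 1 × sec φ; at 57.3°, h = 1.000, k = 1.851, so h·k = 1.851.
True area = apparent / (areal scale) = 245000 / 1.851 ≈ 132000 km².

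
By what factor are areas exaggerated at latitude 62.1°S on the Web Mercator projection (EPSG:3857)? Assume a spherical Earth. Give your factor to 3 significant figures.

The Mercator projection is conformal; its linear scale factor is the same in every direction and equals sec φ = 1/cos φ.
Areal scale = k² = sec²φ = 1/cos²(62.1°) = 1/0.4679² = 4.567.

4.57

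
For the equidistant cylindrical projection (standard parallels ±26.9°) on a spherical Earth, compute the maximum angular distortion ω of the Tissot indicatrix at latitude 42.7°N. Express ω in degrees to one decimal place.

The equidistant cylindrical projection with φ₀ = 26.9° has h = 1 (meridians true) and k = cos φ₀ / cos φ along parallels.
At 42.7°: h = 1.000, k = 1.213; principal scales a = 1.213, b = 1.000.
sin(ω/2) = (a − b)/(a + b) = 0.2135/2.213 = 0.09644, so ω = 2 arcsin(0.09644) ≈ 11.1°.

11.1°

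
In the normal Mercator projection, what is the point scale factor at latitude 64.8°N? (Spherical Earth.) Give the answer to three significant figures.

Mercator is conformal, so the point scale is isotropic: h = k = sec φ = 1/cos φ.
k = 1/cos 64.8° = 1/0.4258 = 2.349.

2.35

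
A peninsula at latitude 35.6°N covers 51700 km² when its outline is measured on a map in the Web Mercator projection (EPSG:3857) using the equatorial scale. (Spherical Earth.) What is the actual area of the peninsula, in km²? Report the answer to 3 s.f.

The Mercator projection is conformal; its linear scale factor is the same in every direction and equals sec φ = 1/cos φ.
Areal scale = k² = sec²φ = 1/cos²(35.6°) = 1/0.8131² = 1.513.
True area = apparent / (areal scale) = 51700 / 1.513 ≈ 34200 km².

34200 km²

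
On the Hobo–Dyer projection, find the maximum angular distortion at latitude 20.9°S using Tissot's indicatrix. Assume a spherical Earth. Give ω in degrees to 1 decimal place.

Hobo–Dyer is a cylindrical equal-area projection with standard parallels at ±37.5°. A cylindrical equal-area projection with standard parallel φ₀ has meridian scale h = cos φ / cos φ₀ and parallel scale k = cos φ₀ / cos φ (so areas are preserved, h·k = 1).
At 20.9°: h = 1.178, k = 0.8492; principal scales a = 1.178, b = 0.8492.
sin(ω/2) = (a − b)/(a + b) = 0.3283/2.027 = 0.1620, so ω = 2 arcsin(0.1620) ≈ 18.6°.

18.6°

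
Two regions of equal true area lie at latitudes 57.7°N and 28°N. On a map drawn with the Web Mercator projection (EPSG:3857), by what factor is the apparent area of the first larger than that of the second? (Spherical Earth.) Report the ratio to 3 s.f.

2.73

Mercator is conformal with k = sec φ, so areal scale = k² = sec²φ.
At 57.7°: sec²(57.7°) = 1/0.5344² = 3.502.
At 28°: sec²(28°) = 1/0.8829² = 1.283.
Ratio = 3.502/1.283 = cos²(28°)/cos²(57.7°) ≈ 2.73.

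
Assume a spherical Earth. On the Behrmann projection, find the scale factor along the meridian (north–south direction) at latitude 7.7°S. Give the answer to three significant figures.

1.14

Behrmann is a cylindrical equal-area projection with standard parallels at ±30°. For cylindrical equal-area with standard parallel φ₀, h = cos φ / cos φ₀ and k = cos φ₀ / cos φ, so h·k = 1.
h = cos 7.7° / cos 30° = 0.9910/0.8660 = 1.144.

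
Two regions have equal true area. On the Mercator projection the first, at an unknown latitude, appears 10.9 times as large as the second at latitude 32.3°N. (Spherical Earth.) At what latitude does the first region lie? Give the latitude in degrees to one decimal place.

75.2°

On Mercator, (apparent₁)/(apparent₂) = sec²φ₁ / sec²φ₂ when true areas are equal.
cos²φ₂ / cos²φ₁ = 10.9  ⇒  cos φ₁ = cos 32.3° / √10.9 = 0.8453/3.302 = 0.2560.
φ₁ = arccos(0.2560) ≈ 75.2°.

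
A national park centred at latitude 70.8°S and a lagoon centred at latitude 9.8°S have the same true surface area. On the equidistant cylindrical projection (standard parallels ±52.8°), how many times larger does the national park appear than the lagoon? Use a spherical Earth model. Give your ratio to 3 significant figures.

With standard parallel φ₀ = 52.8°, the equirectangular projection gives x = Rλ cos φ₀, y = Rφ, so h = 1 and k = cos 52.8° / cos φ.
Areal scale at 70.8°: h·k = 1.000 × 1.838 = 1.838.
Areal scale at 9.8°: h·k = 1.000 × 0.6136 = 0.6136.
Ratio = 1.838/0.6136 ≈ 3.00.

3.00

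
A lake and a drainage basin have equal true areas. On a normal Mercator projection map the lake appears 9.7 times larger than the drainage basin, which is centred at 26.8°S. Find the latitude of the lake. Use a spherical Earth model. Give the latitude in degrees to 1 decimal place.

Mercator areal scale is sec²φ, so apparent-area ratio = sec²φ₁ / sec²φ₂ = cos²φ₂ / cos²φ₁.
cos²φ₂ / cos²φ₁ = 9.7  ⇒  cos φ₁ = cos 26.8° / √9.7 = 0.8926/3.114 = 0.2866.
φ₁ = arccos(0.2866) ≈ 73.3°.

73.3°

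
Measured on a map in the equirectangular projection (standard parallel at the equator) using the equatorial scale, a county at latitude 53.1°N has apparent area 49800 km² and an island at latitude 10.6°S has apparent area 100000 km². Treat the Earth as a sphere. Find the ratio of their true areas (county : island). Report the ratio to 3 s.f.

On the plate carrée, areal scale = h·k = 1 × sec φ, so true area = apparent × cos φ.
True area of county: 49800 × cos(53.1°) = 49800 × 0.6004 = 29900 km².
True area of island: 100000 × cos(10.6°) = 100000 × 0.9829 = 98290 km².
Ratio = 29900 / 98290 ≈ 0.304.

0.304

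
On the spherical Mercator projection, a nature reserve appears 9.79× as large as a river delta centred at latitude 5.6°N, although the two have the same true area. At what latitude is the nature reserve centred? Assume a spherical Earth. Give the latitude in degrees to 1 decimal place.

On Mercator, (apparent₁)/(apparent₂) = sec²φ₁ / sec²φ₂ when true areas are equal.
cos²φ₂ / cos²φ₁ = 9.79  ⇒  cos φ₁ = cos 5.6° / √9.79 = 0.9952/3.129 = 0.3181.
φ₁ = arccos(0.3181) ≈ 71.5°.

71.5°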